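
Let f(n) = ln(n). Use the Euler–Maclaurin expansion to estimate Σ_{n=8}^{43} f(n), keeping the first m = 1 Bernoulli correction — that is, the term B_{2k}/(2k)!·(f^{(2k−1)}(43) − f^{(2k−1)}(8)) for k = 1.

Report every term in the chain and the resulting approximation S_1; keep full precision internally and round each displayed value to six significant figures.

S_1 ≈ 113.008

The integral term ∫_8^43 ln(x) dx = 110.096.
Endpoint term: (f(8) + f(43))/2 = (2.07944 + 3.76120)/2 = 2.92032.
So far: 113.016.
Correction k=1: B_{2}/2! · (f^{(1)}(43) − f^{(1)}(8)) = 1/12 · (0.0232558 − 0.125000) = -0.00847868.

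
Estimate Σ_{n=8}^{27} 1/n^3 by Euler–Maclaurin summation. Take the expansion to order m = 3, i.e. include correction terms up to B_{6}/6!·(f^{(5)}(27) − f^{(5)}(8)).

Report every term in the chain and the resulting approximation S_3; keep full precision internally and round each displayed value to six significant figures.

S_3 ≈ 0.00818885

The integral term ∫_8^27 1/x^3 dx = 0.00712663.
Endpoint term: (f(8) + f(27))/2 = (0.00195312 + 5.08053e-05)/2 = 0.00100197.
Integral + boundary = 0.00812859.
k=1: B_{2}/(2)! × [f^{(1)}(27) − f^{(1)}(8)] = 1/12 × (-5.64503e-06 − (-0.000732422)) = 6.05647e-05.
After k=1: 0.00818916.
k=2: B_{4}/(4)! × [f^{(3)}(27) − f^{(3)}(8)] = −1/720 × (-1.54870e-07 − (-0.000228882)) = -3.17676e-07.
After k=2: 0.00818884.
k=3: B_{6}/(6)! × [f^{(5)}(27) − f^{(5)}(8)] = 1/30240 × (-8.92258e-09 − (-0.000150204)) = 4.96676e-09.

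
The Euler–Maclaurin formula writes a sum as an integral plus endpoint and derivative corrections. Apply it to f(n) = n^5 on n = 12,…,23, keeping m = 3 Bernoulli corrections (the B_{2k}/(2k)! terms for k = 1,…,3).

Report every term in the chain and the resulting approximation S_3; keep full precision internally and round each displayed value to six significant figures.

S_3 ≈ 2.76255e+07

∫_12^23 x^5 dx evaluates to 2.41750e+07.
Boundary: ½(f(12) + f(23)) = ½(248832 + 6.43634e+06) = 3.34259e+06.
So far: 2.75176e+07.
Order-1 term: 1/12 · (1.39920e+06 − 103680) = 107960.
Partial sum through k=1: 2.76255e+07.
Order-2 term: −1/720 · (31740.0 − 8640.00) = -32.0833.
Partial sum through k=2: 2.76255e+07.
Order-3 term: 1/30240 · (120.000 − 120.000) = 0.00000.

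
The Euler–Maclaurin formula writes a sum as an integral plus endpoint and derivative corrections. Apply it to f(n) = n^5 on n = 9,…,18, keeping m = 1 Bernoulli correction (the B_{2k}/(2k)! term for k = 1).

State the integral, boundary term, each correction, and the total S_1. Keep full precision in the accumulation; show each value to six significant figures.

S_1 ≈ 6.59545e+06

∫_9^18 x^5 dx evaluates to 5.58013e+06.
Endpoint term: (f(9) + f(18))/2 = (59049.0 + 1.88957e+06)/2 = 974308.
Running total after boundary: 6.55444e+06.
Order-1 term: 1/12 · (524880 − 32805.0) = 41006.2.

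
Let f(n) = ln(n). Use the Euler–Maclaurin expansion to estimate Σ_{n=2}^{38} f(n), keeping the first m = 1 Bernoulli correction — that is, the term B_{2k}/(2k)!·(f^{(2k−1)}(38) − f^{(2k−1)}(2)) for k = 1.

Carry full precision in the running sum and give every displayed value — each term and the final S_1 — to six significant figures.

S_1 ≈ 102.968

The integral term ∫_2^38 ln(x) dx = 100.842.
Boundary: ½(f(2) + f(38)) = ½(0.693147 + 3.63759) = 2.16537.
So far: 103.007.
Order-1 term: 1/12 · (0.0263158 − 0.500000) = -0.0394737.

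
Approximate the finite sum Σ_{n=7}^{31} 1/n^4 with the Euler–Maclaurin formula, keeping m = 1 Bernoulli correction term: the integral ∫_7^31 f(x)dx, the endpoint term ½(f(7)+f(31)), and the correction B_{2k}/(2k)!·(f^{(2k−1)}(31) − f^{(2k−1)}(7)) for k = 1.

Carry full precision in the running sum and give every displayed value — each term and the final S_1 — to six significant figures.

The integral term ∫_7^31 1/x^4 dx = 0.000960628.
Endpoint term: (f(7) + f(31))/2 = (0.000416493 + 1.08281e-06)/2 = 0.000208788.
So far: 0.00116942.
Order-1 term: 1/12 · (-1.39718e-07 − (-0.000237996)) = 1.98214e-05.

S_1 ≈ 0.00118924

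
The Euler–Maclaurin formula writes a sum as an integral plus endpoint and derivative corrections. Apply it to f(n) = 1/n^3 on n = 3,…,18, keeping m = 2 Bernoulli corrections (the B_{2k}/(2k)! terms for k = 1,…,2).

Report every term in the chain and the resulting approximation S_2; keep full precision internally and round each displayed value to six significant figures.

S_2 ≈ 0.0755863

∫_3^18 1/x^3 dx evaluates to 0.0540123.
Boundary: ½(f(3) + f(18)) = ½(0.0370370 + 0.000171468) = 0.0186043.
So far: 0.0726166.
Order-1 term: 1/12 · (-2.85780e-05 − (-0.0370370)) = 0.00308404.
Partial sum through k=1: 0.0757006.
Order-2 term: −1/720 · (-1.76407e-06 − (-0.0823045)) = -0.000114309.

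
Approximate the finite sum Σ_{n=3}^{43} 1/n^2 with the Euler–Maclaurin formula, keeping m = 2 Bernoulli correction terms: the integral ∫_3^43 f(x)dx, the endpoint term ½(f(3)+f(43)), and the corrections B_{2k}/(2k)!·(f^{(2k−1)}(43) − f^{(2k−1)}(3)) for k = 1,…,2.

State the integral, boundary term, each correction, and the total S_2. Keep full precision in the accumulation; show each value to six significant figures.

∫_3^43 1/x^2 dx evaluates to 0.310078.
Boundary: ½(f(3) + f(43)) = ½(0.111111 + 0.000540833) = 0.0558260.
Running total after boundary: 0.365903.
Correction k=1: B_{2}/2! · (f^{(1)}(43) − f^{(1)}(3)) = 1/12 · (-2.51550e-05 − (-0.0740741)) = 0.00617074.
Running total after k=1: 0.372074.
Correction k=2: B_{4}/4! · (f^{(3)}(43) − f^{(3)}(3)) = −1/720 · (-1.63256e-07 − (-0.0987654)) = -0.000137174.

S_2 ≈ 0.371937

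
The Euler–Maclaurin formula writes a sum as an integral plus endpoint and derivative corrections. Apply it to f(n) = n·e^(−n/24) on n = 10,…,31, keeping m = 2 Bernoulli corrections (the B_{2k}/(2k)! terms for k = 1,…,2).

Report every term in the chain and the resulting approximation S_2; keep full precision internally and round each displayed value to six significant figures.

S_2 ≈ 182.705

∫_10^31 x·e^(−x/24) dx evaluates to 175.188.
½[f(10) + f(31)] = ½[6.59241 + 8.51918] = 7.55580.
Running total after boundary: 182.744.
Order-1 term: 1/12 · (-0.0801536 − 0.384557) = -0.0387259.
After k=1: 182.705.
Order-2 term: −1/720 · (0.000815054 − 0.00295666) = 2.97446e-06.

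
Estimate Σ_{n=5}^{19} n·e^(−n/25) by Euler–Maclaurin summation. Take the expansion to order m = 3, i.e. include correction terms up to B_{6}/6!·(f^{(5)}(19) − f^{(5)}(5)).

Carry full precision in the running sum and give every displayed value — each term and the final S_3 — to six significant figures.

S_3 ≈ 106.059

∫_5^19 x·e^(−x/25) dx evaluates to 99.6150.
½[f(5) + f(19)] = ½[4.09365 + 8.88566] = 6.48966.
Integral + boundary = 106.105.
Order-1 term: 1/12 · (0.112240 − 0.654985) = -0.0452287.
Running total after k=1: 106.059.
Order-2 term: −1/720 · (0.00167612 − 0.00366791) = 2.76639e-06.
Running total after k=2: 106.059.
Order-3 term: 1/30240 · (5.07624e-06 − 1.00606e-05) = -1.64826e-10.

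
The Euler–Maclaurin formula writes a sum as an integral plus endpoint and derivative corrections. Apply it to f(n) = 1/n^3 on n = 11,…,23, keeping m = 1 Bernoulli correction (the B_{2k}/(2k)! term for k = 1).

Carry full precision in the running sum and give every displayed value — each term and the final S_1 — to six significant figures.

S_1 ≈ 0.00361999

Integral: ∫_11^23 1/x^3 dx = 0.00318705.
Boundary: ½(f(11) + f(23)) = ½(0.000751315 + 8.21895e-05) = 0.000416752.
Integral + boundary = 0.00360380.
Order-1 term: 1/12 · (-1.07204e-05 − (-0.000204904)) = 1.61820e-05.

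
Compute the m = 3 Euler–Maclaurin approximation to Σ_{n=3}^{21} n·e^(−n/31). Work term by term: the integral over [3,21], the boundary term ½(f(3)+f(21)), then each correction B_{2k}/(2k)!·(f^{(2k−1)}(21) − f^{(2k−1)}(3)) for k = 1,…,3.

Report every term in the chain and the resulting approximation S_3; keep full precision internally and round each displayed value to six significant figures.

The integral term ∫_3^21 x·e^(−x/31) dx = 138.003.
Endpoint term: (f(3) + f(21))/2 = (2.72328 + 10.6664)/2 = 6.69487.
Integral + boundary = 144.698.
Order-1 term: 1/12 · (0.163847 − 0.819913) = -0.0546722.
Partial sum through k=1: 144.643.
Order-2 term: −1/720 · (0.00122757 − 0.00274239) = 2.10391e-06.
Partial sum through k=2: 144.643.
Order-3 term: 1/30240 · (2.37737e-06 − 4.81955e-06) = -8.07600e-11.

S_3 ≈ 144.643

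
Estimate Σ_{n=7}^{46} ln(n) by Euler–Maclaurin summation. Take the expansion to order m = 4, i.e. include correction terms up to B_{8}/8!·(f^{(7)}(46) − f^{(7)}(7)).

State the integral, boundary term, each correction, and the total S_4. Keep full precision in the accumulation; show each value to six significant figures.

S_4 ≈ 126.373

∫_7^46 ln(x) dx evaluates to 123.496.
½[f(7) + f(46)] = ½[1.94591 + 3.82864] = 2.88728.
Integral + boundary = 126.383.
Correction k=1: B_{2}/2! · (f^{(1)}(46) − f^{(1)}(7)) = 1/12 · (0.0217391 − 0.142857) = -0.0100932.
After k=1: 126.373.
Correction k=2: B_{4}/4! · (f^{(3)}(46) − f^{(3)}(7)) = −1/720 · (2.05474e-05 − 0.00583090) = 8.06994e-06.
After k=2: 126.373.
Correction k=3: B_{6}/6! · (f^{(5)}(46) − f^{(5)}(7)) = 1/30240 · (1.16526e-07 − 0.00142798) = -4.72176e-08.
After k=3: 126.373.
Correction k=4: B_{8}/8! · (f^{(7)}(46) − f^{(7)}(7)) = −1/1209600 · (1.65207e-09 − 0.000874271) = 7.22776e-10.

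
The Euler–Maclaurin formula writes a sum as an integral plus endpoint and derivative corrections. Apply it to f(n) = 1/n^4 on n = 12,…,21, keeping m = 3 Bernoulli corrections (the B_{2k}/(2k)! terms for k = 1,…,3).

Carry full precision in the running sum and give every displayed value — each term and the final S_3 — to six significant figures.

S_3 ≈ 0.000184845

Integral: ∫_12^21 1/x^4 dx = 0.000156908.
Boundary: ½(f(12) + f(21)) = ½(4.82253e-05 + 5.14189e-06) = 2.66836e-05.
So far: 0.000183592.
Correction k=1: B_{2}/2! · (f^{(1)}(21) − f^{(1)}(12)) = 1/12 · (-9.79408e-07 − (-1.60751e-05)) = 1.25797e-06.
After k=1: 0.000184850.
Correction k=2: B_{4}/4! · (f^{(3)}(21) − f^{(3)}(12)) = −1/720 · (-6.66264e-08 − (-3.34898e-06)) = -4.55882e-09.
After k=2: 0.000184845.
Correction k=3: B_{6}/6! · (f^{(5)}(21) − f^{(5)}(12)) = 1/30240 · (-8.46049e-09 − (-1.30238e-06)) = 4.27884e-11.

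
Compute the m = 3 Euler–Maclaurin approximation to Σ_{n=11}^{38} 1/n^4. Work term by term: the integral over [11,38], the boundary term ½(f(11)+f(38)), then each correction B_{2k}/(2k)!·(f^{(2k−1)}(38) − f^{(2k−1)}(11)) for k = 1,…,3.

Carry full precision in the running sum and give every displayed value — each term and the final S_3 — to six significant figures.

∫_11^38 1/x^4 dx evaluates to 0.000244364.
Boundary: ½(f(11) + f(38)) = ½(6.83013e-05 + 4.79585e-07) = 3.43905e-05.
Running total after boundary: 0.000278754.
Correction k=1: B_{2}/2! · (f^{(1)}(38) − f^{(1)}(11)) = 1/12 · (-5.04826e-08 − (-2.48369e-05)) = 2.06553e-06.
After k=1: 0.000280820.
Correction k=2: B_{4}/4! · (f^{(3)}(38) − f^{(3)}(11)) = −1/720 · (-1.04881e-09 − (-6.15790e-06)) = -8.55118e-09.
After k=2: 0.000280811.
Correction k=3: B_{6}/6! · (f^{(5)}(38) − f^{(5)}(11)) = 1/30240 · (-4.06740e-11 − (-2.84994e-06)) = 9.42426e-11.

S_3 ≈ 0.000280811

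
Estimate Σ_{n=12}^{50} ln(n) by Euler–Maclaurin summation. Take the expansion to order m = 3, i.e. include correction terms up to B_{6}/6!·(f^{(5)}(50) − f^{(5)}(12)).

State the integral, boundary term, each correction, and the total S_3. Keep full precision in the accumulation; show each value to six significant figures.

S_3 ≈ 130.975

The integral term ∫_12^50 ln(x) dx = 127.782.
Endpoint term: (f(12) + f(50))/2 = (2.48491 + 3.91202)/2 = 3.19846.
So far: 130.981.
Correction k=1: B_{2}/2! · (f^{(1)}(50) − f^{(1)}(12)) = 1/12 · (0.0200000 − 0.0833333) = -0.00527778.
Running total after k=1: 130.975.
Correction k=2: B_{4}/4! · (f^{(3)}(50) − f^{(3)}(12)) = −1/720 · (1.60000e-05 − 0.00115741) = 1.58529e-06.
Running total after k=2: 130.975.
Correction k=3: B_{6}/6! · (f^{(5)}(50) − f^{(5)}(12)) = 1/30240 · (7.68000e-08 − 9.64506e-05) = -3.18696e-09.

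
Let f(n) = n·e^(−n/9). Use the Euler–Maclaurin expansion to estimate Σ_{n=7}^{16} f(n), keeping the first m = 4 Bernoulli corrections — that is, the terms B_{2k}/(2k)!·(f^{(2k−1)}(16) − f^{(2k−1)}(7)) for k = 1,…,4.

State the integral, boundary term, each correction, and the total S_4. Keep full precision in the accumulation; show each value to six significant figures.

S_4 ≈ 31.0700

Integral: ∫_7^16 x·e^(−x/9) dx = 28.1293.
Endpoint term: (f(7) + f(16))/2 = (3.21598 + 2.70421)/2 = 2.96010.
Running total after boundary: 31.0894.
Order-1 term: 1/12 · (-0.131455 − 0.102095) = -0.0194625.
Partial sum through k=1: 31.0700.
Order-2 term: −1/720 · (0.00255027 − 0.0126043) = 1.39639e-05.
Partial sum through k=2: 31.0700.
Order-3 term: 1/30240 · (8.30054e-05 − 0.000295656) = -7.03209e-09.
Partial sum through k=3: 31.0700.
Order-4 term: −1/1209600 · (1.66081e-06 − 5.37905e-06) = 3.07394e-12.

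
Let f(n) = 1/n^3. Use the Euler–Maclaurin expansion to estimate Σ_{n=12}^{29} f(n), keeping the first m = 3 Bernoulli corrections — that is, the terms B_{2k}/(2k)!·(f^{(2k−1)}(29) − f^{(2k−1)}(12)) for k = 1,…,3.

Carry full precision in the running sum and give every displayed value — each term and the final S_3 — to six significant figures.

∫_12^29 1/x^3 dx evaluates to 0.00287769.
½[f(12) + f(29)] = ½[0.000578704 + 4.10021e-05] = 0.000309853.
So far: 0.00318754.
k=1: B_{2}/(2)! × [f^{(1)}(29) − f^{(1)}(12)] = 1/12 × (-4.24160e-06 − (-0.000144676)) = 1.17029e-05.
After k=1: 0.00319925.
k=2: B_{4}/(4)! × [f^{(3)}(29) − f^{(3)}(12)] = −1/720 × (-1.00870e-07 − (-2.00939e-05)) = -2.77681e-08.
After k=2: 0.00319922.
k=3: B_{6}/(6)! × [f^{(5)}(29) − f^{(5)}(12)] = 1/30240 × (-5.03752e-09 − (-5.86071e-06)) = 1.93640e-10.

S_3 ≈ 0.00319922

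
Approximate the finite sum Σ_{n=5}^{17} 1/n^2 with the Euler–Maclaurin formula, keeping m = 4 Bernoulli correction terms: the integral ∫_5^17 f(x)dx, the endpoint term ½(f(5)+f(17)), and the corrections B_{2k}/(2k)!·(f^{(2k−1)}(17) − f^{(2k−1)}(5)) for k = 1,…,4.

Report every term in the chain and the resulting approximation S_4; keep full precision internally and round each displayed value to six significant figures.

S_4 ≈ 0.164196

∫_5^17 1/x^2 dx evaluates to 0.141176.
Boundary: ½(f(5) + f(17)) = ½(0.0400000 + 0.00346021) = 0.0217301.
Running total after boundary: 0.162907.
Correction k=1: B_{2}/2! · (f^{(1)}(17) − f^{(1)}(5)) = 1/12 · (-0.000407083 − (-0.0160000)) = 0.00129941.
After k=1: 0.164206.
Correction k=2: B_{4}/4! · (f^{(3)}(17) − f^{(3)}(5)) = −1/720 · (-1.69031e-05 − (-0.00768000)) = -1.06432e-05.
After k=2: 0.164195.
Correction k=3: B_{6}/6! · (f^{(5)}(17) − f^{(5)}(5)) = 1/30240 · (-1.75465e-06 − (-0.00921600)) = 3.04704e-07.
After k=3: 0.164196.
Correction k=4: B_{8}/8! · (f^{(7)}(17) − f^{(7)}(5)) = −1/1209600 · (-3.40001e-07 − (-0.0206438)) = -1.70664e-08.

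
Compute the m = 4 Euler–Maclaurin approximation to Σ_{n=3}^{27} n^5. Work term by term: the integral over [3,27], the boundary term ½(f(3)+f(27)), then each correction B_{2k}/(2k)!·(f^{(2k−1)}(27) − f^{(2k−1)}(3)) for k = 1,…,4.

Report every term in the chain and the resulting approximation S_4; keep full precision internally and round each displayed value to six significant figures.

S_4 ≈ 7.19659e+07

Integral: ∫_3^27 x^5 dx = 6.45700e+07.
Boundary: ½(f(3) + f(27)) = ½(243.000 + 1.43489e+07) = 7.17458e+06.
Integral + boundary = 7.17445e+07.
Order-1 term: 1/12 · (2.65720e+06 − 405.000) = 221400.
After k=1: 7.19659e+07.
Order-2 term: −1/720 · (43740.0 − 540.000) = -60.0000.
After k=2: 7.19659e+07.
Order-3 term: 1/30240 · (120.000 − 120.000) = 0.00000.
After k=3: 7.19659e+07.
Order-4 term: −1/1209600 · (0.00000 − 0.00000) = 0.00000.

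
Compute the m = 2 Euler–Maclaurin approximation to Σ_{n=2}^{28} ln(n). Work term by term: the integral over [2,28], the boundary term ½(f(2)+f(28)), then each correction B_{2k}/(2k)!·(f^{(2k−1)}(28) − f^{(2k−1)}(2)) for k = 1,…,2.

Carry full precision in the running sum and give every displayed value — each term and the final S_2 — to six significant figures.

Integral: ∫_2^28 ln(x) dx = 65.9154.
Endpoint term: (f(2) + f(28))/2 = (0.693147 + 3.33220)/2 = 2.01268.
So far: 67.9281.
Correction k=1: B_{2}/2! · (f^{(1)}(28) − f^{(1)}(2)) = 1/12 · (0.0357143 − 0.500000) = -0.0386905.
Running total after k=1: 67.8894.
Correction k=2: B_{4}/4! · (f^{(3)}(28) − f^{(3)}(2)) = −1/720 · (9.11079e-05 − 0.250000) = 0.000347096.

S_2 ≈ 67.8898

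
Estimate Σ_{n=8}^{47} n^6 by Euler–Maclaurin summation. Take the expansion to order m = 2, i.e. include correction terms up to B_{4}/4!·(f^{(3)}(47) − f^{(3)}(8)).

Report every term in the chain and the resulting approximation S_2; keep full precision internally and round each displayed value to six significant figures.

S_2 ≈ 7.78788e+10

The integral term ∫_8^47 x^6 dx = 7.23744e+10.
Boundary: ½(f(8) + f(47)) = ½(262144 + 1.07792e+10) = 5.38974e+09.
Integral + boundary = 7.77642e+10.
Order-1 term: 1/12 · (1.37607e+09 − 196608) = 1.14656e+08.
Partial sum through k=1: 7.78788e+10.
Order-2 term: −1/720 · (1.24588e+07 − 61440.0) = -17218.5.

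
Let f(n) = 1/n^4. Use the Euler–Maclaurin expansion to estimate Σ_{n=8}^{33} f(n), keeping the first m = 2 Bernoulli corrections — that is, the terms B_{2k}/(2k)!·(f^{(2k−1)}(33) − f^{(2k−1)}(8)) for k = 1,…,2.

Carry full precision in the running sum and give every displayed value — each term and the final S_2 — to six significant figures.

The integral term ∫_8^33 1/x^4 dx = 0.000641766.
Boundary: ½(f(8) + f(33)) = ½(0.000244141 + 8.43226e-07) = 0.000122492.
Running total after boundary: 0.000764258.
Order-1 term: 1/12 · (-1.02209e-07 − (-0.000122070)) = 1.01640e-05.
Partial sum through k=1: 0.000774422.
Order-2 term: −1/720 · (-2.81568e-09 − (-5.72205e-05)) = -7.94689e-08.

S_2 ≈ 0.000774343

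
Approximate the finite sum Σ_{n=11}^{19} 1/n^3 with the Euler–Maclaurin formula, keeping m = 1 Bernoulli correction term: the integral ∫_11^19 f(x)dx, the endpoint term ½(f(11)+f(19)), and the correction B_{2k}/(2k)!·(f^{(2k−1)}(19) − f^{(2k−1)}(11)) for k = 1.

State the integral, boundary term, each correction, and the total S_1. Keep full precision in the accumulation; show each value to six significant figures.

S_1 ≈ 0.00321090

Integral: ∫_11^19 1/x^3 dx = 0.00274719.
Endpoint term: (f(11) + f(19))/2 = (0.000751315 + 0.000145794)/2 = 0.000448554.
Running total after boundary: 0.00319574.
Order-1 term: 1/12 · (-2.30201e-05 − (-0.000204904)) = 1.51570e-05.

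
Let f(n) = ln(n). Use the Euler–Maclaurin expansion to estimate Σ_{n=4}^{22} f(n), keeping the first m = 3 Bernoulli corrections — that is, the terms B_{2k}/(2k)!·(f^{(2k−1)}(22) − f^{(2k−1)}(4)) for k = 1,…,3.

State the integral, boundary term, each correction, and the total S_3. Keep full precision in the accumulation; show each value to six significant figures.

The integral term ∫_4^22 ln(x) dx = 44.4578.
Boundary: ½(f(4) + f(22)) = ½(1.38629 + 3.09104) = 2.23867.
Running total after boundary: 46.6964.
Order-1 term: 1/12 · (0.0454545 − 0.250000) = -0.0170455.
After k=1: 46.6794.
Order-2 term: −1/720 · (0.000187829 − 0.0312500) = 4.31419e-05.
After k=2: 46.6794.
Order-3 term: 1/30240 · (4.65691e-06 − 0.0234375) = -7.74896e-07.

S_3 ≈ 46.6794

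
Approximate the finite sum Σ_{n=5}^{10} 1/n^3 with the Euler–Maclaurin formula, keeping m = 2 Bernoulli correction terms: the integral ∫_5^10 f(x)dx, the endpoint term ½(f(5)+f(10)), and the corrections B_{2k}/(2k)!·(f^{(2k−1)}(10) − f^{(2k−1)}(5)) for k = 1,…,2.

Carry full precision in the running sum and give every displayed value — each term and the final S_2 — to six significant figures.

S_2 ≈ 0.0198697

∫_5^10 1/x^3 dx evaluates to 0.0150000.
Boundary: ½(f(5) + f(10)) = ½(0.00800000 + 0.00100000) = 0.00450000.
Running total after boundary: 0.0195000.
Correction k=1: B_{2}/2! · (f^{(1)}(10) − f^{(1)}(5)) = 1/12 · (-0.000300000 − (-0.00480000)) = 0.000375000.
Running total after k=1: 0.0198750.
Correction k=2: B_{4}/4! · (f^{(3)}(10) − f^{(3)}(5)) = −1/720 · (-6.00000e-05 − (-0.00384000)) = -5.25000e-06.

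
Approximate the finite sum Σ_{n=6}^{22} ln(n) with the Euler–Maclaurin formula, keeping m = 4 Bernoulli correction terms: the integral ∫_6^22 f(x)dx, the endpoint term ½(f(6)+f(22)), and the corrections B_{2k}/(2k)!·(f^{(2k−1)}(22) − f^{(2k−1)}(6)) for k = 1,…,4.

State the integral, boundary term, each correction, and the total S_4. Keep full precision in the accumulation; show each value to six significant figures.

∫_6^22 ln(x) dx evaluates to 41.2524.
Endpoint term: (f(6) + f(22))/2 = (1.79176 + 3.09104)/2 = 2.44140.
So far: 43.6938.
Order-1 term: 1/12 · (0.0454545 − 0.166667) = -0.0101010.
Partial sum through k=1: 43.6837.
Order-2 term: −1/720 · (0.000187829 − 0.00925926) = 1.25992e-05.
Partial sum through k=2: 43.6837.
Order-3 term: 1/30240 · (4.65691e-06 − 0.00308642) = -1.01910e-07.
Partial sum through k=3: 43.6837.
Order-4 term: −1/1209600 · (2.88651e-07 − 0.00257202) = 2.12610e-09.

S_4 ≈ 43.6837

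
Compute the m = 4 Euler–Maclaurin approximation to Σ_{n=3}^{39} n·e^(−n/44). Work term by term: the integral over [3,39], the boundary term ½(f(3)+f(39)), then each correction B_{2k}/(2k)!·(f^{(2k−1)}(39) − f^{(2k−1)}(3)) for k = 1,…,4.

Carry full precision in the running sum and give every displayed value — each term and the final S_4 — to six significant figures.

S_4 ≈ 435.891

The integral term ∫_3^39 x·e^(−x/44) dx = 426.521.
½[f(3) + f(39)] = ½[2.80227 + 16.0739] = 9.43810.
Integral + boundary = 435.959.
k=1: B_{2}/(2)! × [f^{(1)}(39) − f^{(1)}(3)] = 1/12 × (0.0468354 − 0.870403) = -0.0686306.
Partial sum through k=1: 435.891.
k=2: B_{4}/(4)! × [f^{(3)}(39) − f^{(3)}(3)] = −1/720 × (0.000449968 − 0.00141456) = 1.33971e-06.
Partial sum through k=2: 435.891.
k=3: B_{6}/(6)! × [f^{(5)}(39) − f^{(5)}(3)] = 1/30240 × (4.52348e-07 − 1.22909e-06) = -2.56861e-11.
Partial sum through k=3: 435.891.
k=4: B_{8}/(8)! × [f^{(7)}(39) − f^{(7)}(3)] = −1/1209600 × (3.47249e-10 − 8.92319e-10) = 4.50620e-16.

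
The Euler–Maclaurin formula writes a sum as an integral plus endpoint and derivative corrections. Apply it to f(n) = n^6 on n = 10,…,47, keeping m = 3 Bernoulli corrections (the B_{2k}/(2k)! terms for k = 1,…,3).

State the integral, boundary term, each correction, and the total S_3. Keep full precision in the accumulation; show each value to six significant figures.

S_3 ≈ 7.78780e+10

∫_10^47 x^6 dx evaluates to 7.23733e+10.
Endpoint term: (f(10) + f(47))/2 = (1.00000e+06 + 1.07792e+10)/2 = 5.39011e+09.
Integral + boundary = 7.77634e+10.
Correction k=1: B_{2}/2! · (f^{(1)}(47) − f^{(1)}(10)) = 1/12 · (1.37607e+09 − 600000) = 1.14623e+08.
Running total after k=1: 7.78780e+10.
Correction k=2: B_{4}/4! · (f^{(3)}(47) − f^{(3)}(10)) = −1/720 · (1.24588e+07 − 120000) = -17137.2.
Running total after k=2: 7.78780e+10.
Correction k=3: B_{6}/6! · (f^{(5)}(47) − f^{(5)}(10)) = 1/30240 · (33840.0 − 7200.00) = 0.880952.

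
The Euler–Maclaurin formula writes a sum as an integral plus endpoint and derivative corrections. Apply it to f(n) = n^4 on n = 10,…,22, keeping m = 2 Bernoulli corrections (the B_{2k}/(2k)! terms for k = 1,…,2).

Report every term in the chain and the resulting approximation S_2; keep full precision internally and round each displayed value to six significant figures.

S_2 ≈ 1.13607e+06

The integral term ∫_10^22 x^4 dx = 1.01073e+06.
Boundary: ½(f(10) + f(22)) = ½(10000.0 + 234256) = 122128.
Integral + boundary = 1.13285e+06.
Order-1 term: 1/12 · (42592.0 − 4000.00) = 3216.00.
After k=1: 1.13607e+06.
Order-2 term: −1/720 · (528.000 − 240.000) = -0.400000.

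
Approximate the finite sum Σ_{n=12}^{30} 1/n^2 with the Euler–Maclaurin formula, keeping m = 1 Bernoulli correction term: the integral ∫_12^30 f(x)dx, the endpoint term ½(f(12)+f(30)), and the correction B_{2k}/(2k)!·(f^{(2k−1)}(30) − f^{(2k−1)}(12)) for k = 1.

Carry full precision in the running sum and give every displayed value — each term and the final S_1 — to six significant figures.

The integral term ∫_12^30 1/x^2 dx = 0.0500000.
Endpoint term: (f(12) + f(30))/2 = (0.00694444 + 0.00111111)/2 = 0.00402778.
Integral + boundary = 0.0540278.
Order-1 term: 1/12 · (-7.40741e-05 − (-0.00115741)) = 9.02778e-05.

S_1 ≈ 0.0541181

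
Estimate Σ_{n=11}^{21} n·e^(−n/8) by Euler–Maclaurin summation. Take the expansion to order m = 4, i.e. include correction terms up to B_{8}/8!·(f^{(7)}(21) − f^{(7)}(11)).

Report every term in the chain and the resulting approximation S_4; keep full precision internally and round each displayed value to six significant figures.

Integral: ∫_11^21 x·e^(−x/8) dx = 21.6256.
Boundary: ½(f(11) + f(21)) = ½(2.78124 + 1.52123) = 2.15124.
Running total after boundary: 23.7768.
Correction k=1: B_{2}/2! · (f^{(1)}(21) − f^{(1)}(11)) = 1/12 · (-0.117715 − (-0.0948148)) = -0.00190831.
Running total after k=1: 23.7749.
Correction k=2: B_{4}/4! · (f^{(3)}(21) − f^{(3)}(11)) = −1/720 · (0.000424452 − 0.00641976) = 8.32681e-06.
Running total after k=2: 23.7749.
Correction k=3: B_{6}/6! · (f^{(5)}(21) − f^{(5)}(11)) = 1/30240 · (4.20030e-05 − 0.000223766) = -6.01066e-09.
Running total after k=3: 23.7749.
Correction k=4: B_{8}/8! · (f^{(7)}(21) − f^{(7)}(11)) = −1/1209600 · (1.20897e-06 − 5.42535e-06) = 3.48576e-12.

S_4 ≈ 23.7749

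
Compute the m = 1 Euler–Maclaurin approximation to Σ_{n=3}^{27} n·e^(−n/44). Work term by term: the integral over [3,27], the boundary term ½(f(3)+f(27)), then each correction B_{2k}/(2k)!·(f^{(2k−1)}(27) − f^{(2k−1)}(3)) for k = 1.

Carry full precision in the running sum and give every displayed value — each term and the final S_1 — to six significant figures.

Integral: ∫_3^27 x·e^(−x/44) dx = 240.433.
Boundary: ½(f(3) + f(27)) = ½(2.80227 + 14.6172) = 8.70975.
Integral + boundary = 249.142.
Correction k=1: B_{2}/2! · (f^{(1)}(27) − f^{(1)}(3)) = 1/12 · (0.209169 − 0.870403) = -0.0551028.

S_1 ≈ 249.087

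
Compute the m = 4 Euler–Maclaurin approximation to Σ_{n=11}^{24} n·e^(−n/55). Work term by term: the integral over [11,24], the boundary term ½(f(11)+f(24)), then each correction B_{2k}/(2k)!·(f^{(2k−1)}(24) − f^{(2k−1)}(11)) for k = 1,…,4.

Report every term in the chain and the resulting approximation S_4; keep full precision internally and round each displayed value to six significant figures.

Integral: ∫_11^24 x·e^(−x/55) dx = 163.460.
Boundary: ½(f(11) + f(24)) = ½(9.00604 + 15.5132) = 12.2596.
Running total after boundary: 175.720.
Correction k=1: B_{2}/2! · (f^{(1)}(24) − f^{(1)}(11)) = 1/12 · (0.364325 − 0.654985) = -0.0242217.
Running total after k=1: 175.695.
Correction k=2: B_{4}/4! · (f^{(3)}(24) − f^{(3)}(11)) = −1/720 · (0.000547798 − 0.000757833) = 2.91715e-07.
Running total after k=2: 175.695.
Correction k=3: B_{6}/6! · (f^{(5)}(24) − f^{(5)}(11)) = 1/30240 · (3.22367e-07 − 4.29469e-07) = -3.54174e-12.
Running total after k=3: 175.695.
Correction k=4: B_{8}/8! · (f^{(7)}(24) − f^{(7)}(11)) = −1/1209600 · (1.53270e-10 − 2.01129e-10) = 3.95654e-17.

S_4 ≈ 175.695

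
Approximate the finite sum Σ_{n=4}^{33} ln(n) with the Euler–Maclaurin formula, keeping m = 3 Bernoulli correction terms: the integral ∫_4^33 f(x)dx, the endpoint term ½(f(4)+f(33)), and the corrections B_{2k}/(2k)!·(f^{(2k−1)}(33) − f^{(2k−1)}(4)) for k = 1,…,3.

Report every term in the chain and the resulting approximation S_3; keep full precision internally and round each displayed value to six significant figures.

Integral: ∫_4^33 ln(x) dx = 80.8396.
Boundary: ½(f(4) + f(33)) = ½(1.38629 + 3.49651) = 2.44140.
Integral + boundary = 83.2810.
Correction k=1: B_{2}/2! · (f^{(1)}(33) − f^{(1)}(4)) = 1/12 · (0.0303030 − 0.250000) = -0.0183081.
After k=1: 83.2627.
Correction k=2: B_{4}/4! · (f^{(3)}(33) − f^{(3)}(4)) = −1/720 · (5.56529e-05 − 0.0312500) = 4.33255e-05.
After k=2: 83.2627.
Correction k=3: B_{6}/6! · (f^{(5)}(33) − f^{(5)}(4)) = 1/30240 · (6.13256e-07 − 0.0234375) = -7.75029e-07.

S_3 ≈ 83.2627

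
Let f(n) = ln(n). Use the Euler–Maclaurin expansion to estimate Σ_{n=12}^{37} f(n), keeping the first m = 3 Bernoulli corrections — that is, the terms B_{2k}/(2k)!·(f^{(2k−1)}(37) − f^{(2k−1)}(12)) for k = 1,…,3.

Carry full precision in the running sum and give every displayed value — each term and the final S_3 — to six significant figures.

S_3 ≈ 81.8283

Integral: ∫_12^37 ln(x) dx = 78.7851.
Endpoint term: (f(12) + f(37))/2 = (2.48491 + 3.61092)/2 = 3.04791.
So far: 81.8330.
Correction k=1: B_{2}/2! · (f^{(1)}(37) − f^{(1)}(12)) = 1/12 · (0.0270270 − 0.0833333) = -0.00469219.
After k=1: 81.8283.
Correction k=2: B_{4}/4! · (f^{(3)}(37) − f^{(3)}(12)) = −1/720 · (3.94843e-05 − 0.00115741) = 1.55267e-06.
After k=2: 81.8283.
Correction k=3: B_{6}/6! · (f^{(5)}(37) − f^{(5)}(12)) = 1/30240 · (3.46101e-07 − 9.64506e-05) = -3.17806e-09.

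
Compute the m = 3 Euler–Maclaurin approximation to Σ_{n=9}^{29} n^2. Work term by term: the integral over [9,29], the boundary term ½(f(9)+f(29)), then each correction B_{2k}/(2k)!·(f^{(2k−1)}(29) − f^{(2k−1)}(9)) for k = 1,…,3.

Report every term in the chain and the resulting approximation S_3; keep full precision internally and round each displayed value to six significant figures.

Integral: ∫_9^29 x^2 dx = 7886.67.
Boundary: ½(f(9) + f(29)) = ½(81.0000 + 841.000) = 461.000.
Running total after boundary: 8347.67.
Order-1 term: 1/12 · (58.0000 − 18.0000) = 3.33333.
Partial sum through k=1: 8351.00.
Order-2 term: −1/720 · (0.00000 − 0.00000) = 0.00000.
Partial sum through k=2: 8351.00.
Order-3 term: 1/30240 · (0.00000 − 0.00000) = 0.00000.

S_3 ≈ 8351.00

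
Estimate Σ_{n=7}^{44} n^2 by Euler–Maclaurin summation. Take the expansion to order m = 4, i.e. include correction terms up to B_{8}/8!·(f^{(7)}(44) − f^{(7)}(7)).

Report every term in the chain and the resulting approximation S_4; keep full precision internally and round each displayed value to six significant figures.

S_4 ≈ 29279.0

The integral term ∫_7^44 x^2 dx = 28280.3.
½[f(7) + f(44)] = ½[49.0000 + 1936.00] = 992.500.
So far: 29272.8.
Order-1 term: 1/12 · (88.0000 − 14.0000) = 6.16667.
Partial sum through k=1: 29279.0.
Order-2 term: −1/720 · (0.00000 − 0.00000) = 0.00000.
Partial sum through k=2: 29279.0.
Order-3 term: 1/30240 · (0.00000 − 0.00000) = 0.00000.
Partial sum through k=3: 29279.0.
Order-4 term: −1/1209600 · (0.00000 − 0.00000) = 0.00000.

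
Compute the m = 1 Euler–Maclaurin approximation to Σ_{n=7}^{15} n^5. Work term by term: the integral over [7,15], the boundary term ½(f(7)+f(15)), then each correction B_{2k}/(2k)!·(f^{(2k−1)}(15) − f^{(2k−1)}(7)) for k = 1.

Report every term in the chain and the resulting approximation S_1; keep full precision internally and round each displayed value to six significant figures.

The integral term ∫_7^15 x^5 dx = 1.87883e+06.
Boundary: ½(f(7) + f(15)) = ½(16807.0 + 759375) = 388091.
Running total after boundary: 2.26692e+06.
Order-1 term: 1/12 · (253125 − 12005.0) = 20093.3.

S_1 ≈ 2.28701e+06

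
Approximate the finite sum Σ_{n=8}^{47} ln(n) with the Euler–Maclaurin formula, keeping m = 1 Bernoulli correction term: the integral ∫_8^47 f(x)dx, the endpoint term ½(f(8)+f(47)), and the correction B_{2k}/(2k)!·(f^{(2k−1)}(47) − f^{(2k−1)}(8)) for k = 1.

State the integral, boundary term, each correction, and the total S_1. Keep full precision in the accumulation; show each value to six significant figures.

∫_8^47 ln(x) dx evaluates to 125.321.
Endpoint term: (f(8) + f(47))/2 = (2.07944 + 3.85015)/2 = 2.96479.
Integral + boundary = 128.286.
k=1: B_{2}/(2)! × [f^{(1)}(47) − f^{(1)}(8)] = 1/12 × (0.0212766 − 0.125000) = -0.00864362.

S_1 ≈ 128.278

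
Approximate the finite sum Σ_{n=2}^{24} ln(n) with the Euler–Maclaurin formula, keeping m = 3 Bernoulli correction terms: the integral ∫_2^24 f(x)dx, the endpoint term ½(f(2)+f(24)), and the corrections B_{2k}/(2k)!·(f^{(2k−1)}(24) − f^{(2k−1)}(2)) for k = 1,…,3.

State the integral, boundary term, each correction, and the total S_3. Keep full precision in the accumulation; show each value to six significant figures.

Integral: ∫_2^24 ln(x) dx = 52.8870.
½[f(2) + f(24)] = ½[0.693147 + 3.17805] = 1.93560.
Running total after boundary: 54.8226.
Order-1 term: 1/12 · (0.0416667 − 0.500000) = -0.0381944.
Running total after k=1: 54.7844.
Order-2 term: −1/720 · (0.000144676 − 0.250000) = 0.000347021.
Running total after k=2: 54.7848.
Order-3 term: 1/30240 · (3.01408e-06 − 0.750000) = -2.48015e-05.

S_3 ≈ 54.7847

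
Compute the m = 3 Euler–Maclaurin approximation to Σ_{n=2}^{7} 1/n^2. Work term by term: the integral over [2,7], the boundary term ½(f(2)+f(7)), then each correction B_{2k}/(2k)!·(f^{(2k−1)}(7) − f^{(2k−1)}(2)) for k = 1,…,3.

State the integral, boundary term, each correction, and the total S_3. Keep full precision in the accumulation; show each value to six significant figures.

The integral term ∫_2^7 1/x^2 dx = 0.357143.
½[f(2) + f(7)] = ½[0.250000 + 0.0204082] = 0.135204.
So far: 0.492347.
Order-1 term: 1/12 · (-0.00583090 − (-0.250000)) = 0.0203474.
After k=1: 0.512694.
Order-2 term: −1/720 · (-0.00142798 − (-0.750000)) = -0.00103968.
After k=2: 0.511655.
Order-3 term: 1/30240 · (-0.000874271 − (-5.62500)) = 0.000185983.

S_3 ≈ 0.511841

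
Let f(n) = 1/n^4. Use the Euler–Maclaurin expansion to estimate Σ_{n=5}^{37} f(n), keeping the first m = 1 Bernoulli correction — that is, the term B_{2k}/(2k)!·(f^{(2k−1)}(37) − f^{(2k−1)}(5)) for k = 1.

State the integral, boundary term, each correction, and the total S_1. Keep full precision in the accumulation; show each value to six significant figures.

The integral term ∫_5^37 1/x^4 dx = 0.00266009.
½[f(5) + f(37)] = ½[0.00160000 + 5.33572e-07] = 0.000800267.
Integral + boundary = 0.00346035.
Order-1 term: 1/12 · (-5.76835e-08 − (-0.00128000)) = 0.000106662.

S_1 ≈ 0.00356701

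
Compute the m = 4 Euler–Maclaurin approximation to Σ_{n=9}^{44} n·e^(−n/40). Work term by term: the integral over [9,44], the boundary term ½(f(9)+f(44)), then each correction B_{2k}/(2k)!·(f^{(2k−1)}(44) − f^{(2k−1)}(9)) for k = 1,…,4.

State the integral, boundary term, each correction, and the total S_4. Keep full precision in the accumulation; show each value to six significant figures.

∫_9^44 x·e^(−x/40) dx evaluates to 446.645.
Boundary: ½(f(9) + f(44)) = ½(7.18665 + 14.6463) = 10.9165.
So far: 457.561.
Order-1 term: 1/12 · (-0.0332871 − 0.618850) = -0.0543448.
After k=1: 457.507.
Order-2 term: −1/720 · (0.000395284 − 0.00138493) = 1.37450e-06.
After k=2: 457.507.
Order-3 term: 1/30240 · (5.07108e-07 − 1.48942e-06) = -3.24838e-11.
After k=3: 457.507.
Order-4 term: −1/1209600 · (4.79477e-10 − 1.32079e-09) = 6.95528e-16.

S_4 ≈ 457.507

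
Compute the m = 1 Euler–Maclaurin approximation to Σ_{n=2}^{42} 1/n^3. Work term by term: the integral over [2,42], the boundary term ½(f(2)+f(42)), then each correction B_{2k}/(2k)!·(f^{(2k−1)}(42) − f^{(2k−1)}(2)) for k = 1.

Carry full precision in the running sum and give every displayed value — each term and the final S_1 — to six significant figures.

Integral: ∫_2^42 1/x^3 dx = 0.124717.
½[f(2) + f(42)] = ½[0.125000 + 1.34975e-05] = 0.0625067.
Integral + boundary = 0.187223.
k=1: B_{2}/(2)! × [f^{(1)}(42) − f^{(1)}(2)] = 1/12 × (-9.64104e-07 − (-0.187500)) = 0.0156249.

S_1 ≈ 0.202848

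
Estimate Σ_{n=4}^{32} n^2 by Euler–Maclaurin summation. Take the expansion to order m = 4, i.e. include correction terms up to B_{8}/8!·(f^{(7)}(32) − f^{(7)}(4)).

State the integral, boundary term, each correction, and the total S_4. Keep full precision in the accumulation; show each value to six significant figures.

Integral: ∫_4^32 x^2 dx = 10901.3.
½[f(4) + f(32)] = ½[16.0000 + 1024.00] = 520.000.
Running total after boundary: 11421.3.
k=1: B_{2}/(2)! × [f^{(1)}(32) − f^{(1)}(4)] = 1/12 × (64.0000 − 8.00000) = 4.66667.
After k=1: 11426.0.
k=2: B_{4}/(4)! × [f^{(3)}(32) − f^{(3)}(4)] = −1/720 × (0.00000 − 0.00000) = 0.00000.
After k=2: 11426.0.
k=3: B_{6}/(6)! × [f^{(5)}(32) − f^{(5)}(4)] = 1/30240 × (0.00000 − 0.00000) = 0.00000.
After k=3: 11426.0.
k=4: B_{8}/(8)! × [f^{(7)}(32) − f^{(7)}(4)] = −1/1209600 × (0.00000 − 0.00000) = 0.00000.

S_4 ≈ 11426.0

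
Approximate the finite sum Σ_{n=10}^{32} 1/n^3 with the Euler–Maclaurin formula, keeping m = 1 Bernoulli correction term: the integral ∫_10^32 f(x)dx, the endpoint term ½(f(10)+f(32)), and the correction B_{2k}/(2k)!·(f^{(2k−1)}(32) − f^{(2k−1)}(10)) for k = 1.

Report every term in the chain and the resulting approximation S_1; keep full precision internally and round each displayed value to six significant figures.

S_1 ≈ 0.00505174

Integral: ∫_10^32 1/x^3 dx = 0.00451172.
Endpoint term: (f(10) + f(32))/2 = (0.00100000 + 3.05176e-05)/2 = 0.000515259.
Integral + boundary = 0.00502698.
Correction k=1: B_{2}/2! · (f^{(1)}(32) − f^{(1)}(10)) = 1/12 · (-2.86102e-06 − (-0.000300000)) = 2.47616e-05.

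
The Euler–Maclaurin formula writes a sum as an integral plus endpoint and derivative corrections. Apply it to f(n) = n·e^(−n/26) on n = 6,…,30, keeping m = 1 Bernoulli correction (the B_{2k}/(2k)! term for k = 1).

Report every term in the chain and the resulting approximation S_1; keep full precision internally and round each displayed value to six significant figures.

S_1 ≈ 208.348

Integral: ∫_6^30 x·e^(−x/26) dx = 201.290.
½[f(6) + f(30)] = ½[4.76354 + 9.46264] = 7.11309.
Running total after boundary: 208.403.
k=1: B_{2}/(2)! × [f^{(1)}(30) − f^{(1)}(6)] = 1/12 × (-0.0485263 − 0.610710) = -0.0549363.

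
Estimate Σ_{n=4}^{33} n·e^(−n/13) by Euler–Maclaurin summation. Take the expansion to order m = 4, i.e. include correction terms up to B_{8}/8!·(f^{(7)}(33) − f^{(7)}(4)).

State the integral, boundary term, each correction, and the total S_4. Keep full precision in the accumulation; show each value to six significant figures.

S_4 ≈ 117.953

The integral term ∫_4^33 x·e^(−x/13) dx = 115.232.
Endpoint term: (f(4) + f(33))/2 = (2.94057 + 2.60660)/2 = 2.77358.
Running total after boundary: 118.005.
k=1: B_{2}/(2)! × [f^{(1)}(33) − f^{(1)}(4)] = 1/12 × (-0.121520 − 0.508944) = -0.0525387.
After k=1: 117.953.
k=2: B_{4}/(4)! × [f^{(3)}(33) − f^{(3)}(4)] = −1/720 × (0.000215716 − 0.0117114) = 1.59662e-05.
After k=2: 117.953.
k=3: B_{6}/(6)! × [f^{(5)}(33) − f^{(5)}(4)] = 1/30240 × (6.80759e-06 − 0.000120777) = -3.76883e-09.
After k=3: 117.953.
k=4: B_{8}/(8)! × [f^{(7)}(33) − f^{(7)}(4)] = −1/1209600 × (7.30104e-08 − 1.01926e-06) = 7.82286e-13.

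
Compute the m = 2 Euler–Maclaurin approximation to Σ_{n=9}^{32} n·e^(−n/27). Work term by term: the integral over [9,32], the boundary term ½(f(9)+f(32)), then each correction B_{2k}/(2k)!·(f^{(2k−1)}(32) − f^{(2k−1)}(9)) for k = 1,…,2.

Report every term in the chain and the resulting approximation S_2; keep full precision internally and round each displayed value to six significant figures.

S_2 ≈ 217.576

Integral: ∫_9^32 x·e^(−x/27) dx = 209.505.
Boundary: ½(f(9) + f(32)) = ½(6.44878 + 9.78207) = 8.11542.
Integral + boundary = 217.620.
k=1: B_{2}/(2)! × [f^{(1)}(32) − f^{(1)}(9)] = 1/12 × (-0.0566092 − 0.477688) = -0.0445247.
After k=1: 217.576.
k=2: B_{4}/(4)! × [f^{(3)}(32) − f^{(3)}(9)] = −1/720 × (0.000761001 − 0.00262106) = 2.58341e-06.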